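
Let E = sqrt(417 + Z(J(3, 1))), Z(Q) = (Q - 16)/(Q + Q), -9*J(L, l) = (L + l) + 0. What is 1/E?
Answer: sqrt(1742)/871 ≈ 0.047919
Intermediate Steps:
J(L, l) = -L/9 - l/9 (J(L, l) = -((L + l) + 0)/9 = -(L + l)/9 = -L/9 - l/9)
Z(Q) = (-16 + Q)/(2*Q) (Z(Q) = (-16 + Q)/((2*Q)) = (-16 + Q)*(1/(2*Q)) = (-16 + Q)/(2*Q))
E = sqrt(1742)/2 (E = sqrt(417 + (-16 + (-1/9*3 - 1/9*1))/(2*(-1/9*3 - 1/9*1))) = sqrt(417 + (-16 + (-1/3 - 1/9))/(2*(-1/3 - 1/9))) = sqrt(417 + (-16 - 4/9)/(2*(-4/9))) = sqrt(417 + (1/2)*(-9/4)*(-148/9)) = sqrt(417 + 37/2) = sqrt(871/2) = sqrt(1742)/2 ≈ 20.869)
1/E = 1/(sqrt(1742)/2) = sqrt(1742)/871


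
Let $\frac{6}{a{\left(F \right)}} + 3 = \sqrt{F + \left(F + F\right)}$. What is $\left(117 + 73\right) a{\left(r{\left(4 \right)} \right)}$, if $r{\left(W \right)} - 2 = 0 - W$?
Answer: $-228 - 76 i \sqrt{6} \approx -228.0 - 186.16 i$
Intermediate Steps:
$r{\left(W \right)} = 2 - W$ ($r{\left(W \right)} = 2 + \left(0 - W\right) = 2 - W$)
$a{\left(F \right)} = \frac{6}{-3 + \sqrt{3} \sqrt{F}}$ ($a{\left(F \right)} = \frac{6}{-3 + \sqrt{F + \left(F + F\right)}} = \frac{6}{-3 + \sqrt{F + 2 F}} = \frac{6}{-3 + \sqrt{3 F}} = \frac{6}{-3 + \sqrt{3} \sqrt{F}}$)
$\left(117 + 73\right) a{\left(r{\left(4 \right)} \right)} = \left(117 + 73\right) \frac{6}{-3 + \sqrt{3} \sqrt{2 - 4}} = 190 \frac{6}{-3 + \sqrt{3} \sqrt{2 - 4}} = 190 \frac{6}{-3 + \sqrt{3} \sqrt{-2}} = 190 \frac{6}{-3 + \sqrt{3} i \sqrt{2}} = 190 \frac{6}{-3 + i \sqrt{6}} = \frac{1140}{-3 + i \sqrt{6}}$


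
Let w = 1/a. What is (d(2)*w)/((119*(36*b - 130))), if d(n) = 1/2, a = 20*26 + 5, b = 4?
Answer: 1/1749300 ≈ 5.7166e-7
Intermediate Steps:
a = 525 (a = 520 + 5 = 525)
w = 1/525 ≈ 0.0019048
d(n) = ½
(d(2)*w)/((119*(36*b - 130))) = ((½)*(1/525))/((119*(36*4 - 130))) = 1/(1050*((119*(144 - 130)))) = 1/(1050*((119*14))) = (1/1050)/1666 = (1/1050)*(1/1666) = 1/1749300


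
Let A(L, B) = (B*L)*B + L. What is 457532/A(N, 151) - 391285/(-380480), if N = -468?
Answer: 100036298285/101505748032 ≈ 0.98552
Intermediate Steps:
A(L, B) = L + L*B² (A(L, B) = L*B² + L = L + L*B²)
457532/A(N, 151) - 391285/(-380480) = 457532/((-468*(1 + 151²))) - 391285/(-380480) = 457532/((-468*(1 + 22801))) - 391285*(-1/380480) = 457532/((-468*22802)) + 78257/76096 = 457532/(-10671336) + 78257/76096 = 457532*(-1/10671336) + 78257/76096 = -114383/2667834 + 78257/76096 = 100036298285/101505748032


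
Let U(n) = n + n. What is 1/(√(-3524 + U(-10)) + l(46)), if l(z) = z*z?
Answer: 529/1120250 - I*√886/2240500 ≈ 0.00047222 - 1.3285e-5*I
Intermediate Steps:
l(z) = z²
U(n) = 2*n
1/(√(-3524 + U(-10)) + l(46)) = 1/(√(-3524 + 2*(-10)) + 46²) = 1/(√(-3524 - 20) + 2116) = 1/(√(-3544) + 2116) = 1/(2*I*√886 + 2116) = 1/(2116 + 2*I*√886)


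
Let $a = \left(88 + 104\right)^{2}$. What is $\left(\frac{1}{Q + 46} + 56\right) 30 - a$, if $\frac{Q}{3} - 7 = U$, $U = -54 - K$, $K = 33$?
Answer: $- \frac{3412863}{97} \approx -35184.0$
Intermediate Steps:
$U = -87$ ($U = -54 - 33 = -87$)
$Q = -240$ ($Q = 21 + 3 \left(-87\right) = 21 - 261 = -240$)
$a = 36864$ ($a = 192^{2} = 36864$)
$\left(\frac{1}{Q + 46} + 56\right) 30 - a = \left(\frac{1}{-240 + 46} + 56\right) 30 - 36864 = \left(\frac{1}{-194} + 56\right) 30 - 36864 = \left(- \frac{1}{194} + 56\right) 30 - 36864 = \frac{10863}{194} \cdot 30 - 36864 = \frac{162945}{97} - 36864 = - \frac{3412863}{97}$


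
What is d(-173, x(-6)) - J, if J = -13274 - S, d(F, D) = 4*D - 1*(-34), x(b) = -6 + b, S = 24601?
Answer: 37861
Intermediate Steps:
d(F, D) = 34 + 4*D (d(F, D) = 4*D + 34 = 34 + 4*D)
J = -37875 (J = -13274 - 1*24601 = -13274 - 24601 = -37875)
d(-173, x(-6)) - J = (34 + 4*(-6 - 6)) - 1*(-37875) = (34 + 4*(-12)) + 37875 = (34 - 48) + 37875 = -14 + 37875 = 37861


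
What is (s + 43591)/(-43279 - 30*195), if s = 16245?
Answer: -59836/49129 ≈ -1.2179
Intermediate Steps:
(s + 43591)/(-43279 - 30*195) = (16245 + 43591)/(-43279 - 30*195) = 59836/(-43279 - 5850) = 59836/(-49129) = 59836*(-1/49129) = -59836/49129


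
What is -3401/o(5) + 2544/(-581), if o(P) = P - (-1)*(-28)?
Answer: 1917469/13363 ≈ 143.49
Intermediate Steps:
o(P) = -28 + P (o(P) = P - 1*28 = P - 28 = -28 + P)
-3401/o(5) + 2544/(-581) = -3401/(-28 + 5) + 2544/(-581) = -3401/(-23) + 2544*(-1/581) = -3401*(-1/23) - 2544/581 = 3401/23 - 2544/581 = 1917469/13363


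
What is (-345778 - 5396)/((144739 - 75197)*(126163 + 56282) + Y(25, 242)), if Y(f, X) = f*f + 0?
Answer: -351174/12687590815 ≈ -2.7679e-5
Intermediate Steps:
Y(f, X) = f**2 (Y(f, X) = f**2 + 0 = f**2)
(-345778 - 5396)/((144739 - 75197)*(126163 + 56282) + Y(25, 242)) = (-345778 - 5396)/((144739 - 75197)*(126163 + 56282) + 25**2) = -351174/(69542*182445 + 625) = -351174/(12687590190 + 625) = -351174/12687590815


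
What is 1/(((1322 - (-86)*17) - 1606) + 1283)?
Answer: 1/2461 ≈ 0.00040634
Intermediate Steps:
1/(((1322 - (-86)*17) - 1606) + 1283) = 1/(((1322 - 1*(-1462)) - 1606) + 1283) = 1/(((1322 + 1462) - 1606) + 1283) = 1/((2784 - 1606) + 1283) = 1/(1178 + 1283) = 1/2461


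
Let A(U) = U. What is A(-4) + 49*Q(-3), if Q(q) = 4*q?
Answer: -592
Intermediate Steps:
A(-4) + 49*Q(-3) = -4 + 49*(4*(-3)) = -4 + 49*(-12) = -4 - 588 = -592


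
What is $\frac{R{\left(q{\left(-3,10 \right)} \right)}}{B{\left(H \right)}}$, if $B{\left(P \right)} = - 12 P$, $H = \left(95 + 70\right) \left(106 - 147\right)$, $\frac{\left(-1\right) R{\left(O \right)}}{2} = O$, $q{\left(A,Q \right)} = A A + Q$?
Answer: $- \frac{19}{40590} \approx -0.0004681$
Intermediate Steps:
$q{\left(A,Q \right)} = Q + A^{2}$ ($q{\left(A,Q \right)} = A^{2} + Q = Q + A^{2}$)
$R{\left(O \right)} = - 2 O$
$H = -6765$ ($H = 165 \left(-41\right) = -6765$)
$\frac{R{\left(q{\left(-3,10 \right)} \right)}}{B{\left(H \right)}} = \frac{\left(-2\right) \left(10 + \left(-3\right)^{2}\right)}{\left(-12\right) \left(-6765\right)} = \frac{\left(-2\right) \left(10 + 9\right)}{81180} = \left(-2\right) 19 \cdot \frac{1}{81180} = \left(-38\right) \frac{1}{81180} = - \frac{19}{40590}$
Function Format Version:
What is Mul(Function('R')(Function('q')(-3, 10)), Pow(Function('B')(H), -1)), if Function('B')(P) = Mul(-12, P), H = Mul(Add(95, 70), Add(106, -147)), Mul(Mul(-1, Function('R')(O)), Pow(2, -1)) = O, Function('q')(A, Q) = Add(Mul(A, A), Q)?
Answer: Rational(-19, 40590) ≈ -0.00046810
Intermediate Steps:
Function('q')(A, Q) = Add(Q, Pow(A, 2)) (Function('q')(A, Q) = Add(Pow(A, 2), Q) = Add(Q, Pow(A, 2)))
Function('R')(O) = Mul(-2, O)
H = -6765 (H = Mul(165, -41) = -6765)
Mul(Function('R')(Function('q')(-3, 10)), Pow(Function('B')(H), -1)) = Mul(Mul(-2, Add(10, Pow(-3, 2))), Pow(Mul(-12, -6765), -1)) = Mul(Mul(-2, Add(10, 9)), Pow(81180, -1)) = Mul(Mul(-2, 19), Rational(1, 81180)) = Mul(-38, Rational(1, 81180)) = Rational(-19, 40590)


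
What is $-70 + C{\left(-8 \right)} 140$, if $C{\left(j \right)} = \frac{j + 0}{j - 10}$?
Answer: $- \frac{70}{9} \approx -7.7778$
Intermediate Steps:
$C{\left(j \right)} = \frac{j}{-10 + j}$
$-70 + C{\left(-8 \right)} 140 = -70 + - \frac{8}{-10 - 8} \cdot 140 = -70 + - \frac{8}{-18} \cdot 140 = -70 + \left(-8\right) \left(- \frac{1}{18}\right) 140 = -70 + \frac{4}{9} \cdot 140 = -70 + \frac{560}{9} = - \frac{70}{9}$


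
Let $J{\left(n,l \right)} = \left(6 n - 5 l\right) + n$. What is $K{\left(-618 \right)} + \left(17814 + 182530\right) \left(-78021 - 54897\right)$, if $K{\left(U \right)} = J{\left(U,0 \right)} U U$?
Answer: $-28281527016$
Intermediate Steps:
$J{\left(n,l \right)} = - 5 l + 7 n$ ($J{\left(n,l \right)} = \left(- 5 l + 6 n\right) + n = - 5 l + 7 n$)
$K{\left(U \right)} = 7 U^{3}$ ($K{\left(U \right)} = \left(\left(-5\right) 0 + 7 U\right) U U = \left(0 + 7 U\right) U U = 7 U U U = 7 U^{2} U = 7 U^{3}$)
$K{\left(-618 \right)} + \left(17814 + 182530\right) \left(-78021 - 54897\right) = 7 \left(-618\right)^{3} + \left(17814 + 182530\right) \left(-78021 - 54897\right) = 7 \left(-236029032\right) + 200344 \left(-132918\right) = -1652203224 - 26629323792 = -28281527016$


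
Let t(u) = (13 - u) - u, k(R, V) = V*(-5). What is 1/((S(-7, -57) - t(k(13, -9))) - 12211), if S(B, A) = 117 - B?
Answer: -1/12010 ≈ -8.3264e-5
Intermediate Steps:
k(R, V) = -5*V
t(u) = 13 - 2*u
1/((S(-7, -57) - t(k(13, -9))) - 12211) = 1/(((117 - 1*(-7)) - (13 - (-10)*(-9))) - 12211) = 1/(((117 + 7) - (13 - 2*45)) - 12211) = 1/((124 - (13 - 90)) - 12211) = 1/((124 - 1*(-77)) - 12211) = 1/((124 + 77) - 12211) = 1/(201 - 12211) = 1/(-12010) = -1/12010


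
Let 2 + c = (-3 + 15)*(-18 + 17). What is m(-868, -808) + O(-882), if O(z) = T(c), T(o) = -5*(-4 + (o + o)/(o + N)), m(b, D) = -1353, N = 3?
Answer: -14803/11 ≈ -1345.7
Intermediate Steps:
c = -14 (c = -2 + (-3 + 15)*(-18 + 17) = -2 + 12*(-1) = -2 - 12 = -14)
T(o) = 20 - 10*o/(3 + o) (T(o) = -5*(-4 + (o + o)/(o + 3)) = -5*(-4 + (2*o)/(3 + o)) = -5*(-4 + 2*o/(3 + o)) = 20 - 10*o/(3 + o))
O(z) = 80/11 (O(z) = 10*(6 - 14)/(3 - 14) = 10*(-8)/(-11) = 10*(-1/11)*(-8) = 80/11)
m(-868, -808) + O(-882) = -1353 + 80/11 = -14803/11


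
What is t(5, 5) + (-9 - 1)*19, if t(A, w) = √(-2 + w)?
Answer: -190 + √3 ≈ -188.27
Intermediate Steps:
t(5, 5) + (-9 - 1)*19 = √(-2 + 5) + (-9 - 1)*19 = √3 - 10*19 = √3 - 190 = -190 + √3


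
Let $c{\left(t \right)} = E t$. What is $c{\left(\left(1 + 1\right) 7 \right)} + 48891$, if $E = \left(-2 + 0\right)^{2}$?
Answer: $48947$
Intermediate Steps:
$E = 4$ ($E = \left(-2\right)^{2} = 4$)
$c{\left(t \right)} = 4 t$
$c{\left(\left(1 + 1\right) 7 \right)} + 48891 = 4 \left(1 + 1\right) 7 + 48891 = 4 \cdot 2 \cdot 7 + 48891 = 4 \cdot 14 + 48891 = 56 + 48891 = 48947$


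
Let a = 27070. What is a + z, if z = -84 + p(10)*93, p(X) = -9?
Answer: 26149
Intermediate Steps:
z = -921 (z = -84 - 9*93 = -84 - 837 = -921)
a + z = 27070 - 921 = 26149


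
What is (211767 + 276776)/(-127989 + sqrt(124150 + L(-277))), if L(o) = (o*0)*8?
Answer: -62528130027/16381059971 - 2442715*sqrt(4966)/16381059971 ≈ -3.8276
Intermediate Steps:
L(o) = 0 (L(o) = 0*8 = 0)
(211767 + 276776)/(-127989 + sqrt(124150 + L(-277))) = (211767 + 276776)/(-127989 + sqrt(124150 + 0)) = 488543/(-127989 + sqrt(124150)) = 488543/(-127989 + 5*sqrt(4966))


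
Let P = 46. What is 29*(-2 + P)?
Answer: 1276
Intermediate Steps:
29*(-2 + P) = 29*(-2 + 46) = 29*44 = 1276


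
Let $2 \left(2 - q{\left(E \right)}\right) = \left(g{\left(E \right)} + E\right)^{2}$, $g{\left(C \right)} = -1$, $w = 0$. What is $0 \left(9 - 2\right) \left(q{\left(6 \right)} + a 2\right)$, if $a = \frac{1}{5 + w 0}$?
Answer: $0$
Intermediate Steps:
$a = \frac{1}{5}$ ($a = \frac{1}{5 + 0 \cdot 0} = \frac{1}{5 + 0} = \frac{1}{5} \approx 0.2$)
$q{\left(E \right)} = 2 - \frac{\left(-1 + E\right)^{2}}{2}$
$0 \left(9 - 2\right) \left(q{\left(6 \right)} + a 2\right) = 0 \left(9 - 2\right) \left(\left(2 - \frac{\left(-1 + 6\right)^{2}}{2}\right) + \frac{1}{5} \cdot 2\right) = 0 \cdot 7 \left(\left(2 - \frac{5^{2}}{2}\right) + \frac{2}{5}\right) = 0 \left(\left(2 - \frac{25}{2}\right) + \frac{2}{5}\right) = 0 \left(- \frac{21}{2} + \frac{2}{5}\right) = 0 \left(- \frac{101}{10}\right) = 0$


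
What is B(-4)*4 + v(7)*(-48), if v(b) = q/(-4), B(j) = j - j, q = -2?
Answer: -24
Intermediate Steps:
B(j) = 0
v(b) = ½ (v(b) = -2/(-4) = -2*(-¼) = ½)
B(-4)*4 + v(7)*(-48) = 0*4 + (½)*(-48) = 0 - 24 = -24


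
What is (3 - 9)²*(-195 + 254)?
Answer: 2124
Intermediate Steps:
(3 - 9)²*(-195 + 254) = (-6)²*59 = 36*59 = 2124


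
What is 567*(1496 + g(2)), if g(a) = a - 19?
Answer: 838593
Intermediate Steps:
g(a) = -19 + a
567*(1496 + g(2)) = 567*(1496 + (-19 + 2)) = 567*(1496 - 17) = 567*1479 = 838593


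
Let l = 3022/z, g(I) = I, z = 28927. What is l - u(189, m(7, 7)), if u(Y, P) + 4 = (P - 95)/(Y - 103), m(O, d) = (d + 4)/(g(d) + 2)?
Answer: 58155704/11194749 ≈ 5.1949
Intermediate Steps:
m(O, d) = (4 + d)/(2 + d) (m(O, d) = (d + 4)/(d + 2) = (4 + d)/(2 + d))
l = 3022/28927 ≈ 0.10447
u(Y, P) = -4 + (-95 + P)/(-103 + Y) (u(Y, P) = -4 + (P - 95)/(Y - 103) = -4 + (-95 + P)/(-103 + Y))
l - u(189, m(7, 7)) = 3022/28927 - (317 + (4 + 7)/(2 + 7) - 4*189)/(-103 + 189) = 3022/28927 - (317 + 11/9 - 756)/86 = 3022/28927 - (-3940)/(86*9) = 3022/28927 - 1*(-1970/387) = 3022/28927 + 1970/387 = 58155704/11194749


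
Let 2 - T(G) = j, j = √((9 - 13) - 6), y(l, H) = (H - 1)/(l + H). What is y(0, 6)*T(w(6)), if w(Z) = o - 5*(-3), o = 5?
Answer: 5/3 - 5*I*√10/6 ≈ 1.6667 - 2.6352*I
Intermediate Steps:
y(l, H) = (-1 + H)/(H + l)
w(Z) = 20 (w(Z) = 5 - 5*(-3) = 5 + 15 = 20)
j = I*√10 (j = √(-4 - 6) = √(-10) = I*√10 ≈ 3.1623*I)
T(G) = 2 - I*√10
y(0, 6)*T(w(6)) = ((-1 + 6)/(6 + 0))*(2 - I*√10) = (5/6)*(2 - I*√10) = ((⅙)*5)*(2 - I*√10) = 5*(2 - I*√10)/6 = 5/3 - 5*I*√10/6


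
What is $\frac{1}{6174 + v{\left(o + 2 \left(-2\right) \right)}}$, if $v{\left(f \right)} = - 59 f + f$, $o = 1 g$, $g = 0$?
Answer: $\frac{1}{6406} \approx 0.0001561$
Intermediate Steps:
$o = 0$ ($o = 1 \cdot 0 = 0$)
$v{\left(f \right)} = - 58 f$
$\frac{1}{6174 + v{\left(o + 2 \left(-2\right) \right)}} = \frac{1}{6174 - 58 \left(0 + 2 \left(-2\right)\right)} = \frac{1}{6174 - 58 \left(0 - 4\right)} = \frac{1}{6174 - -232} = \frac{1}{6174 + 232} = \frac{1}{6406}$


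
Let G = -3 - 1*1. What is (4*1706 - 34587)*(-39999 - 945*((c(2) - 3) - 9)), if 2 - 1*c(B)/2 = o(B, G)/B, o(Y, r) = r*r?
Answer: 480827397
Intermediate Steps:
G = -4 (G = -3 - 1 = -4)
o(Y, r) = r**2
c(B) = 4 - 32/B (c(B) = 4 - 2*(-4)**2/B = 4 - 32/B)
(4*1706 - 34587)*(-39999 - 945*((c(2) - 3) - 9)) = (4*1706 - 34587)*(-39999 - 945*(((4 - 32/2) - 3) - 9)) = (6824 - 34587)*(-39999 - 945*(((4 - 32*1/2) - 3) - 9)) = -27763*(-39999 - 945*(((4 - 16) - 3) - 9)) = -27763*(-39999 - 945*((-12 - 3) - 9)) = -27763*(-39999 - 945*(-15 - 9)) = -27763*(-39999 - 945*(-24)) = -27763*(-39999 + 22680) = -27763*(-17319) = 480827397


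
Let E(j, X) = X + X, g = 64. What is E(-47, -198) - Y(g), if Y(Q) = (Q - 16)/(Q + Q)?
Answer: -3171/8 ≈ -396.38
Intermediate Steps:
E(j, X) = 2*X
Y(Q) = (-16 + Q)/(2*Q) (Y(Q) = (-16 + Q)/((2*Q)) = (-16 + Q)*(1/(2*Q)) = (-16 + Q)/(2*Q))
E(-47, -198) - Y(g) = 2*(-198) - (-16 + 64)/(2*64) = -396 - 48/(2*64) = -396 - 1*3/8 = -396 - 3/8 = -3171/8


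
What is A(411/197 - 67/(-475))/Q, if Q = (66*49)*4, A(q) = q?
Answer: 26053/151310775 ≈ 0.00017218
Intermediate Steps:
Q = 12936 (Q = 3234*4 = 12936)
A(411/197 - 67/(-475))/Q = (411/197 - 67/(-475))/12936 = (411*(1/197) - 67*(-1/475))*(1/12936) = (411/197 + 67/475)*(1/12936) = (208424/93575)*(1/12936) = 26053/151310775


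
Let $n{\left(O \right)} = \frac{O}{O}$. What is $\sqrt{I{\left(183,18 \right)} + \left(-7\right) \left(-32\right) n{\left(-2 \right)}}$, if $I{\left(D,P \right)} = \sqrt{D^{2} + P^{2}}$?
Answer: $\sqrt{224 + 51 \sqrt{13}} \approx 20.196$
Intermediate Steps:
$n{\left(O \right)} = 1$
$\sqrt{I{\left(183,18 \right)} + \left(-7\right) \left(-32\right) n{\left(-2 \right)}} = \sqrt{\sqrt{183^{2} + 18^{2}} + \left(-7\right) \left(-32\right) 1} = \sqrt{\sqrt{33489 + 324} + 224 \cdot 1} = \sqrt{\sqrt{33813} + 224} = \sqrt{51 \sqrt{13} + 224} = \sqrt{224 + 51 \sqrt{13}}$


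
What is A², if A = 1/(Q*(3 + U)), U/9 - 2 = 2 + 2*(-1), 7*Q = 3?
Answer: 1/81 ≈ 0.012346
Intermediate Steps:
Q = 3/7 (Q = (⅐)*3 = 3/7 ≈ 0.42857)
U = 18 (U = 18 + 9*(2 + 2*(-1)) = 18 + 9*(2 - 2) = 18 + 9*0 = 18 + 0 = 18)
A = ⅑ (A = 1/(3*(3 + 18)/7) = 1/((3/7)*21) = 1/9 = ⅑ ≈ 0.11111)
A² = (⅑)² = 1/81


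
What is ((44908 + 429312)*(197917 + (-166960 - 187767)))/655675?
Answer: -2974497528/26227 ≈ -1.1341e+5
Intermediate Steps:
((44908 + 429312)*(197917 + (-166960 - 187767)))/655675 = (474220*(197917 - 354727))*(1/655675) = (474220*(-156810))*(1/655675) = -74362438200*1/655675 = -2974497528/26227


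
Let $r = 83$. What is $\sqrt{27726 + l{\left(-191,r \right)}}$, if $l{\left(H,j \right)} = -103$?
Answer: $\sqrt{27623} \approx 166.2$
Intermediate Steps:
$\sqrt{27726 + l{\left(-191,r \right)}} = \sqrt{27726 - 103} = \sqrt{27623}$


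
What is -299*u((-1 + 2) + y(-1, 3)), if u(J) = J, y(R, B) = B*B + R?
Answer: -2691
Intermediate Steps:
y(R, B) = R + B² (y(R, B) = B² + R = R + B²)
-299*u((-1 + 2) + y(-1, 3)) = -299*((-1 + 2) + (-1 + 3²)) = -299*(1 + (-1 + 9)) = -299*(1 + 8) = -299*9 = -2691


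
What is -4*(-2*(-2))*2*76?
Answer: -2432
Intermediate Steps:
-4*(-2*(-2))*2*76 = -16*2*76 = -4*8*76 = -32*76 = -2432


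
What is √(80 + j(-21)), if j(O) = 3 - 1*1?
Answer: √82 ≈ 9.0554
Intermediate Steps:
j(O) = 2 (j(O) = 3 - 1 = 2)
√(80 + j(-21)) = √(80 + 2) = √82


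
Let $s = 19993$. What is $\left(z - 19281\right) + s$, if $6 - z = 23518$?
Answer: $-22800$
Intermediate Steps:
$z = -23512$ ($z = 6 - 23518 = -23512$)
$\left(z - 19281\right) + s = \left(-23512 - 19281\right) + 19993 = -42793 + 19993 = -22800$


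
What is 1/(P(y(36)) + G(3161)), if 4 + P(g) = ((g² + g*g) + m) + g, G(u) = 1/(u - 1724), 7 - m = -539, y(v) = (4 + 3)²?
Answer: 1437/7749742 ≈ 0.00018543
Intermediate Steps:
y(v) = 49 (y(v) = 7² = 49)
m = 546 (m = 7 - 1*(-539) = 7 + 539 = 546)
G(u) = 1/(-1724 + u)
P(g) = 542 + g + 2*g² (P(g) = -4 + (((g² + g*g) + 546) + g) = -4 + (((g² + g²) + 546) + g) = -4 + ((2*g² + 546) + g) = -4 + ((546 + 2*g²) + g) = -4 + (546 + g + 2*g²) = 542 + g + 2*g²)
1/(P(y(36)) + G(3161)) = 1/((542 + 49 + 2*49²) + 1/(-1724 + 3161)) = 1/((542 + 49 + 2*2401) + 1/1437) = 1/((542 + 49 + 4802) + 1/1437) = 1/(5393 + 1/1437) = 1/(7749742/1437) = 1437/7749742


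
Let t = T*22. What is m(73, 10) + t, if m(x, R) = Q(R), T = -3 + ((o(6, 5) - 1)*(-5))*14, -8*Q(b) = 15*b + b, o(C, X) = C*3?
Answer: -26266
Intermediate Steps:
o(C, X) = 3*C
Q(b) = -2*b (Q(b) = -(15*b + b)/8 = -2*b)
T = -1193 (T = -3 + ((3*6 - 1)*(-5))*14 = -3 + ((18 - 1)*(-5))*14 = -3 + (17*(-5))*14 = -3 - 85*14 = -3 - 1190 = -1193)
t = -26246 (t = -1193*22 = -26246)
m(x, R) = -2*R
m(73, 10) + t = -2*10 - 26246 = -20 - 26246 = -26266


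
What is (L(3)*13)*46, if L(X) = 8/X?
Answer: 4784/3 ≈ 1594.7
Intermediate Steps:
(L(3)*13)*46 = ((8/3)*13)*46 = (104/3)*46 = 4784/3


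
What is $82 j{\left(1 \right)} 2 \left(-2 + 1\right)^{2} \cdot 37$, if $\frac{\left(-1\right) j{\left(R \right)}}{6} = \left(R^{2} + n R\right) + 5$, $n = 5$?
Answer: $-400488$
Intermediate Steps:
$j{\left(R \right)} = -30 - 30 R - 6 R^{2}$ ($j{\left(R \right)} = - 6 \left(\left(R^{2} + 5 R\right) + 5\right) = - 6 \left(5 + R^{2} + 5 R\right) = -30 - 30 R - 6 R^{2}$)
$82 j{\left(1 \right)} 2 \left(-2 + 1\right)^{2} \cdot 37 = 82 \left(-30 - 30 - 6 \cdot 1^{2}\right) 2 \left(-2 + 1\right)^{2} \cdot 37 = 82 \left(-30 - 30 - 6\right) 2 \left(-1\right)^{2} \cdot 37 = 82 \left(-30 - 30 - 6\right) 2 \cdot 1 \cdot 37 = 82 \left(-66\right) 2 \cdot 1 \cdot 37 = 82 \left(\left(-132\right) 1\right) 37 = 82 \left(-132\right) 37 = \left(-10824\right) 37 = -400488$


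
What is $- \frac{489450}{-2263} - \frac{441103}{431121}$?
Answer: $\frac{210013957361}{975626823} \approx 215.26$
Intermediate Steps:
$- \frac{489450}{-2263} - \frac{441103}{431121} = \left(-489450\right) \left(- \frac{1}{2263}\right) - \frac{441103}{431121} = \frac{489450}{2263} - \frac{441103}{431121} = \frac{210013957361}{975626823}$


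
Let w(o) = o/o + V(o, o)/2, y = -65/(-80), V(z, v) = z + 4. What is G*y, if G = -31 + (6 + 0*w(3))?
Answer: -325/16 ≈ -20.313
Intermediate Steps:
V(z, v) = 4 + z
y = 13/16 (y = -65*(-1/80) = 13/16 ≈ 0.81250)
w(o) = 3 + o/2 (w(o) = o/o + (4 + o)/2 = 1 + (4 + o)*(1/2) = 1 + (2 + o/2) = 3 + o/2)
G = -25 (G = -31 + (6 + 0*(3 + (1/2)*3)) = -31 + (6 + 0*(3 + 3/2)) = -31 + (6 + 0*(9/2)) = -31 + (6 + 0) = -31 + 6 = -25)
G*y = -25*13/16 = -325/16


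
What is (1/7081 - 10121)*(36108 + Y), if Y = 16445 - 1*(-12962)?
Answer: -4695250402000/7081 ≈ -6.6308e+8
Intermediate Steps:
Y = 29407 (Y = 16445 + 12962 = 29407)
(1/7081 - 10121)*(36108 + Y) = (1/7081 - 10121)*(36108 + 29407) = (1/7081 - 10121)*65515 = -71666800/7081*65515 = -4695250402000/7081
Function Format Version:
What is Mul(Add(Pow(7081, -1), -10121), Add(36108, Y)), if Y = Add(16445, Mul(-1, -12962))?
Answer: Rational(-4695250402000, 7081) ≈ -6.6308e+8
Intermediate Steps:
Y = 29407 (Y = Add(16445, 12962) = 29407)
Mul(Add(Pow(7081, -1), -10121), Add(36108, Y)) = Mul(Add(Pow(7081, -1), -10121), Add(36108, 29407)) = Mul(Add(Rational(1, 7081), -10121), 65515) = Mul(Rational(-71666800, 7081), 65515) = Rational(-4695250402000, 7081)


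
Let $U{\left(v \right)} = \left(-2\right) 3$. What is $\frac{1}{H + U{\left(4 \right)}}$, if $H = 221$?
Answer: $\frac{1}{215} \approx 0.0046512$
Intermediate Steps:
$U{\left(v \right)} = -6$
$\frac{1}{H + U{\left(4 \right)}} = \frac{1}{221 - 6} = \frac{1}{215}$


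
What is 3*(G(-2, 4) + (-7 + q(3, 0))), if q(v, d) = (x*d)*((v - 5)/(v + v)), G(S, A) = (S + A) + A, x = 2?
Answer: -3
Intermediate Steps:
G(S, A) = S + 2*A (G(S, A) = (A + S) + A = S + 2*A)
q(v, d) = d*(-5 + v)/v (q(v, d) = (2*d)*((v - 5)/(v + v)) = (2*d)*((-5 + v)/((2*v))) = (2*d)*((-5 + v)*(1/(2*v))) = (2*d)*((-5 + v)/(2*v)) = d*(-5 + v)/v)
3*(G(-2, 4) + (-7 + q(3, 0))) = 3*((-2 + 2*4) + (-7 + 0*(-5 + 3)/3)) = 3*((-2 + 8) + (-7 + 0*(1/3)*(-2))) = 3*(6 + (-7 + 0)) = 3*(6 - 7) = 3*(-1) = -3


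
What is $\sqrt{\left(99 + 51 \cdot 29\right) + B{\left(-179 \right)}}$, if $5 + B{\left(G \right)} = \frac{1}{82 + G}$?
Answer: $\frac{2 \sqrt{3700065}}{97} \approx 39.661$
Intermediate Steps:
$B{\left(G \right)} = -5 + \frac{1}{82 + G}$
$\sqrt{\left(99 + 51 \cdot 29\right) + B{\left(-179 \right)}} = \sqrt{\left(99 + 51 \cdot 29\right) + \frac{-409 - -895}{82 - 179}} = \sqrt{\left(99 + 1479\right) + \frac{-409 + 895}{-97}} = \sqrt{1578 - \frac{486}{97}} = \sqrt{\frac{152580}{97}} = \frac{2 \sqrt{3700065}}{97}$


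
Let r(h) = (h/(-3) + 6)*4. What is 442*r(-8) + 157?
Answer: 46439/3 ≈ 15480.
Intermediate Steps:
r(h) = 24 - 4*h/3 (r(h) = (h*(-⅓) + 6)*4 = (-h/3 + 6)*4 = (6 - h/3)*4 = 24 - 4*h/3)
442*r(-8) + 157 = 442*(24 - 4/3*(-8)) + 157 = 442*(24 + 32/3) + 157 = 442*(104/3) + 157 = 45968/3 + 157 = 46439/3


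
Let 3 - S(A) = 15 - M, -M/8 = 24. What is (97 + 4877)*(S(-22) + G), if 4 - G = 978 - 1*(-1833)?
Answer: -14976714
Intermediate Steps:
M = -192 (M = -8*24 = -192)
G = -2807 (G = 4 - (978 - 1*(-1833)) = 4 - (978 + 1833) = 4 - 1*2811 = 4 - 2811 = -2807)
S(A) = -204 (S(A) = 3 - (15 - 1*(-192)) = 3 - (15 + 192) = 3 - 1*207 = 3 - 207 = -204)
(97 + 4877)*(S(-22) + G) = (97 + 4877)*(-204 - 2807) = 4974*(-3011) = -14976714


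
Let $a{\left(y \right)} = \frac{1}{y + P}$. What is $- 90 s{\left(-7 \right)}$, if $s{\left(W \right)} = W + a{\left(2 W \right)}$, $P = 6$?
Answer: $\frac{2565}{4} \approx 641.25$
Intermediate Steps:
$a{\left(y \right)} = \frac{1}{6 + y}$ ($a{\left(y \right)} = \frac{1}{y + 6} = \frac{1}{6 + y}$)
$s{\left(W \right)} = W + \frac{1}{6 + 2 W}$
$- 90 s{\left(-7 \right)} = - 90 \frac{\frac{1}{2} - 7 \left(3 - 7\right)}{3 - 7} = - 90 \frac{\frac{1}{2} - -28}{-4} = - 90 \left(- \frac{\frac{1}{2} + 28}{4}\right) = - 90 \left(\left(- \frac{1}{4}\right) \frac{57}{2}\right) = \left(-90\right) \left(- \frac{57}{8}\right) = \frac{2565}{4}$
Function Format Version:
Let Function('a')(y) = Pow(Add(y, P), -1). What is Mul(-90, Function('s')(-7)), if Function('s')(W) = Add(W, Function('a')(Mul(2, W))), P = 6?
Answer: Rational(2565, 4) ≈ 641.25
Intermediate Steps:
Function('a')(y) = Pow(Add(6, y), -1) (Function('a')(y) = Pow(Add(y, 6), -1) = Pow(Add(6, y), -1))
Function('s')(W) = Add(W, Pow(Add(6, Mul(2, W)), -1))
Mul(-90, Function('s')(-7)) = Mul(-90, Mul(Pow(Add(3, -7), -1), Add(Rational(1, 2), Mul(-7, Add(3, -7))))) = Mul(-90, Mul(Pow(-4, -1), Add(Rational(1, 2), Mul(-7, -4)))) = Mul(-90, Mul(Rational(-1, 4), Add(Rational(1, 2), 28))) = Mul(-90, Mul(Rational(-1, 4), Rational(57, 2))) = Mul(-90, Rational(-57, 8)) = Rational(2565, 4)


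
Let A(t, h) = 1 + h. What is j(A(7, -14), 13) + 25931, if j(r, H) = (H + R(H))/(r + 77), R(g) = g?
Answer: 829805/32 ≈ 25931.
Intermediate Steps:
j(r, H) = 2*H/(77 + r) (j(r, H) = (H + H)/(r + 77) = (2*H)/(77 + r) = 2*H/(77 + r))
j(A(7, -14), 13) + 25931 = 2*13/(77 + (1 - 14)) + 25931 = 2*13/(77 - 13) + 25931 = 2*13/64 + 25931 = 2*13*(1/64) + 25931 = 13/32 + 25931 = 829805/32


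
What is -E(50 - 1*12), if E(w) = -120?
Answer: 120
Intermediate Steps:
-E(50 - 1*12) = -1*(-120) = 120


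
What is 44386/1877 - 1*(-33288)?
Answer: 62525962/1877 ≈ 33312.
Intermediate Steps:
44386/1877 - 1*(-33288) = 44386*(1/1877) + 33288 = 44386/1877 + 33288 = 62525962/1877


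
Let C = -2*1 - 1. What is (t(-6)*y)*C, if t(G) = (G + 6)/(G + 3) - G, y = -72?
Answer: 1296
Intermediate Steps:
t(G) = -G + (6 + G)/(3 + G) (t(G) = (6 + G)/(3 + G) - G = -G + (6 + G)/(3 + G))
C = -3 (C = -2 - 1 = -3)
(t(-6)*y)*C = (((6 - 1*(-6)**2 - 2*(-6))/(3 - 6))*(-72))*(-3) = (((6 - 1*36 + 12)/(-3))*(-72))*(-3) = (-(6 - 36 + 12)/3*(-72))*(-3) = (-1/3*(-18)*(-72))*(-3) = (6*(-72))*(-3) = -432*(-3) = 1296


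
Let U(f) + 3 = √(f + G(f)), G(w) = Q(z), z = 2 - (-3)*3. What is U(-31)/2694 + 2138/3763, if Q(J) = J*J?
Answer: 1916161/3379174 + √10/898 ≈ 0.57057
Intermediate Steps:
z = 11 (z = 2 - 1*(-9) = 2 + 9 = 11)
Q(J) = J²
G(w) = 121 (G(w) = 11² = 121)
U(f) = -3 + √(121 + f) (U(f) = -3 + √(f + 121) = -3 + √(121 + f))
U(-31)/2694 + 2138/3763 = (-3 + √(121 - 31))/2694 + 2138/3763 = (-3 + √90)*(1/2694) + 2138*(1/3763) = (-3 + 3*√10)*(1/2694) + 2138/3763 = (-1/898 + √10/898) + 2138/3763 = 1916161/3379174 + √10/898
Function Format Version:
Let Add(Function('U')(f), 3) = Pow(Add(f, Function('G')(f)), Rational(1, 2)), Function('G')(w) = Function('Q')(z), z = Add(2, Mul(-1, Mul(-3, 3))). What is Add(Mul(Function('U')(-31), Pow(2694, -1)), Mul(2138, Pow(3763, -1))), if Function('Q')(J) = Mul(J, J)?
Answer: Add(Rational(1916161, 3379174), Mul(Rational(1, 898), Pow(10, Rational(1, 2)))) ≈ 0.57057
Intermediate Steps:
z = 11 (z = Add(2, Mul(-1, -9)) = Add(2, 9) = 11)
Function('Q')(J) = Pow(J, 2)
Function('G')(w) = 121 (Function('G')(w) = Pow(11, 2) = 121)
Function('U')(f) = Add(-3, Pow(Add(121, f), Rational(1, 2))) (Function('U')(f) = Add(-3, Pow(Add(f, 121), Rational(1, 2))) = Add(-3, Pow(Add(121, f), Rational(1, 2))))
Add(Mul(Function('U')(-31), Pow(2694, -1)), Mul(2138, Pow(3763, -1))) = Add(Mul(Add(-3, Pow(Add(121, -31), Rational(1, 2))), Pow(2694, -1)), Mul(2138, Pow(3763, -1))) = Add(Mul(Add(-3, Pow(90, Rational(1, 2))), Rational(1, 2694)), Mul(2138, Rational(1, 3763))) = Add(Mul(Add(-3, Mul(3, Pow(10, Rational(1, 2)))), Rational(1, 2694)), Rational(2138, 3763)) = Add(Add(Rational(-1, 898), Mul(Rational(1, 898), Pow(10, Rational(1, 2)))), Rational(2138, 3763)) = Add(Rational(1916161, 3379174), Mul(Rational(1, 898), Pow(10, Rational(1, 2))))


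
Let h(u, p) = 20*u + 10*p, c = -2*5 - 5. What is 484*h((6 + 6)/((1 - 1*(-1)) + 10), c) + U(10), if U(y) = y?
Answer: -62910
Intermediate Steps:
c = -15 (c = -10 - 5 = -15)
h(u, p) = 10*p + 20*u
484*h((6 + 6)/((1 - 1*(-1)) + 10), c) + U(10) = 484*(10*(-15) + 20*((6 + 6)/((1 - 1*(-1)) + 10))) + 10 = 484*(-150 + 20*(12/((1 + 1) + 10))) + 10 = 484*(-150 + 20*(12/(2 + 10))) + 10 = 484*(-150 + 20*(12/12)) + 10 = 484*(-150 + 20*(12*(1/12))) + 10 = 484*(-150 + 20*1) + 10 = 484*(-150 + 20) + 10 = 484*(-130) + 10 = -62920 + 10 = -62910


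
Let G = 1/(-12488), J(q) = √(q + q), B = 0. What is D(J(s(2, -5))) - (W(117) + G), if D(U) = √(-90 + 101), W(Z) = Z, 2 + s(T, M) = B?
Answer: -1461095/12488 + √11 ≈ -113.68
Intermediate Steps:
s(T, M) = -2 (s(T, M) = -2 + 0 = -2)
J(q) = √2*√q (J(q) = √(2*q) = √2*√q)
G = -1/12488 ≈ -8.0077e-5
D(U) = √11
D(J(s(2, -5))) - (W(117) + G) = √11 - (117 - 1/12488) = √11 - 1*1461095/12488 = √11 - 1461095/12488 = -1461095/12488 + √11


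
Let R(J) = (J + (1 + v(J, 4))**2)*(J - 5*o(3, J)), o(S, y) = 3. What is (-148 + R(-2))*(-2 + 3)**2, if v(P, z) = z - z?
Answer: -131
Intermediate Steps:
v(P, z) = 0
R(J) = (1 + J)*(-15 + J) (R(J) = (J + (1 + 0)**2)*(J - 5*3) = (J + 1**2)*(J - 15) = (J + 1)*(-15 + J) = (1 + J)*(-15 + J))
(-148 + R(-2))*(-2 + 3)**2 = (-148 + (-15 + (-2)**2 - 14*(-2)))*(-2 + 3)**2 = (-148 + (-15 + 4 + 28))*1**2 = (-148 + 17)*1 = -131*1 = -131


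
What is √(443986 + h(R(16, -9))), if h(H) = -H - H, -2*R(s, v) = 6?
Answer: 2*√110998 ≈ 666.33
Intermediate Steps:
R(s, v) = -3 (R(s, v) = -½*6 = -3)
h(H) = -2*H
√(443986 + h(R(16, -9))) = √(443986 - 2*(-3)) = √(443986 + 6) = √443992 = 2*√110998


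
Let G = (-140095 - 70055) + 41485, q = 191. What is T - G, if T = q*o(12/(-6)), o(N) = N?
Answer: 168283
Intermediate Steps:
T = -382 (T = 191*(12/(-6)) = 191*(12*(-⅙)) = 191*(-2) = -382)
G = -168665 (G = -210150 + 41485 = -168665)
T - G = -382 - 1*(-168665) = -382 + 168665 = 168283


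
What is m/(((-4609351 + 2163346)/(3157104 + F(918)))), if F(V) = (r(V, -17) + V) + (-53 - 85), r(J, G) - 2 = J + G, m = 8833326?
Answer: -9300865111854/815335 ≈ -1.1407e+7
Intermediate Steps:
r(J, G) = 2 + G + J (r(J, G) = 2 + (J + G) = 2 + (G + J) = 2 + G + J)
F(V) = -153 + 2*V (F(V) = ((2 - 17 + V) + V) + (-53 - 85) = ((-15 + V) + V) - 138 = (-15 + 2*V) - 138 = -153 + 2*V)
m/(((-4609351 + 2163346)/(3157104 + F(918)))) = 8833326/(((-4609351 + 2163346)/(3157104 + (-153 + 2*918)))) = 8833326/((-2446005/(3157104 + (-153 + 1836)))) = 8833326/((-2446005/(3157104 + 1683))) = 8833326/((-2446005/3158787)) = 8833326/((-2446005*1/3158787)) = 8833326/(-815335/1052929) = 8833326*(-1052929/815335) = -9300865111854/815335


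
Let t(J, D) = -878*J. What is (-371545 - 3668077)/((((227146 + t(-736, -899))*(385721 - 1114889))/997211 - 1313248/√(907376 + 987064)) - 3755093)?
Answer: 4179609502486910716721174146950/4545953079649175381518176494677 - 1318868836300247162763344*√473610/4545953079649175381518176494677 ≈ 0.91921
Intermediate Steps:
(-371545 - 3668077)/((((227146 + t(-736, -899))*(385721 - 1114889))/997211 - 1313248/√(907376 + 987064)) - 3755093) = (-371545 - 3668077)/((((227146 - 878*(-736))*(385721 - 1114889))/997211 - 1313248/√(907376 + 987064)) - 3755093) = -4039622/((((227146 + 646208)*(-729168))*(1/997211) - 1313248*√473610/947220) - 3755093) = -4039622/(((873354*(-729168))*(1/997211) - 1313248*√473610/947220) - 3755093) = -4039622/((-636821789472*1/997211 - 328312*√473610/236805) - 3755093) = -4039622/((-636821789472/997211 - 328312*√473610/236805) - 3755093) = -4039622/(-4381441835095/997211 - 328312*√473610/236805)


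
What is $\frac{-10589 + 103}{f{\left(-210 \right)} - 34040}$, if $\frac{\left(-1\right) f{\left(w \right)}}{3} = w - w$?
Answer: $\frac{5243}{17020} \approx 0.30805$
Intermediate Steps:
$f{\left(w \right)} = 0$ ($f{\left(w \right)} = - 3 \left(w - w\right) = \left(-3\right) 0 = 0$)
$\frac{-10589 + 103}{f{\left(-210 \right)} - 34040} = \frac{-10589 + 103}{0 - 34040} = - \frac{10486}{-34040} = \left(-10486\right) \left(- \frac{1}{34040}\right) = \frac{5243}{17020}$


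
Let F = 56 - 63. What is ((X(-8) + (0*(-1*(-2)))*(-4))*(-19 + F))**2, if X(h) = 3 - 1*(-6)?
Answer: 54756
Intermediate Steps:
X(h) = 9 (X(h) = 3 + 6 = 9)
F = -7
((X(-8) + (0*(-1*(-2)))*(-4))*(-19 + F))**2 = ((9 + (0*(-1*(-2)))*(-4))*(-19 - 7))**2 = ((9 + (0*2)*(-4))*(-26))**2 = ((9 + 0*(-4))*(-26))**2 = ((9 + 0)*(-26))**2 = (9*(-26))**2 = (-234)**2 = 54756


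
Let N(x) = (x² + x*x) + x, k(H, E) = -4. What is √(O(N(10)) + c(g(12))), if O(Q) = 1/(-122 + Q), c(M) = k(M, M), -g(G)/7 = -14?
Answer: 3*I*√858/44 ≈ 1.9972*I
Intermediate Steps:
g(G) = 98 (g(G) = -7*(-14) = 98)
N(x) = x + 2*x² (N(x) = (x² + x²) + x = 2*x² + x = x + 2*x²)
c(M) = -4
√(O(N(10)) + c(g(12))) = √(1/(-122 + 10*(1 + 2*10)) - 4) = √(1/(-122 + 10*(1 + 20)) - 4) = √(1/(-122 + 10*21) - 4) = √(1/(-122 + 210) - 4) = √(1/88 - 4) = √(-351/88) = 3*I*√858/44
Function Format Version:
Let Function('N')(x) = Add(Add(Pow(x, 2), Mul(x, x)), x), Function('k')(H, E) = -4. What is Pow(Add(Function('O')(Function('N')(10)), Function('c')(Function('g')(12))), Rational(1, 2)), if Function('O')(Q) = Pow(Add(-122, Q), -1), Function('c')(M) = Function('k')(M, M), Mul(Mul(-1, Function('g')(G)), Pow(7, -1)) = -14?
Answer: Mul(Rational(3, 44), I, Pow(858, Rational(1, 2))) ≈ Mul(1.9972, I)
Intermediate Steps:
Function('g')(G) = 98 (Function('g')(G) = Mul(-7, -14) = 98)
Function('N')(x) = Add(x, Mul(2, Pow(x, 2))) (Function('N')(x) = Add(Add(Pow(x, 2), Pow(x, 2)), x) = Add(Mul(2, Pow(x, 2)), x) = Add(x, Mul(2, Pow(x, 2))))
Function('c')(M) = -4
Pow(Add(Function('O')(Function('N')(10)), Function('c')(Function('g')(12))), Rational(1, 2)) = Pow(Add(Pow(Add(-122, Mul(10, Add(1, Mul(2, 10)))), -1), -4), Rational(1, 2)) = Pow(Add(Pow(Add(-122, Mul(10, Add(1, 20))), -1), -4), Rational(1, 2)) = Pow(Add(Pow(Add(-122, Mul(10, 21)), -1), -4), Rational(1, 2)) = Pow(Add(Pow(Add(-122, 210), -1), -4), Rational(1, 2)) = Pow(Add(Pow(88, -1), -4), Rational(1, 2)) = Pow(Add(Rational(1, 88), -4), Rational(1, 2)) = Pow(Rational(-351, 88), Rational(1, 2)) = Mul(Rational(3, 44), I, Pow(858, Rational(1, 2)))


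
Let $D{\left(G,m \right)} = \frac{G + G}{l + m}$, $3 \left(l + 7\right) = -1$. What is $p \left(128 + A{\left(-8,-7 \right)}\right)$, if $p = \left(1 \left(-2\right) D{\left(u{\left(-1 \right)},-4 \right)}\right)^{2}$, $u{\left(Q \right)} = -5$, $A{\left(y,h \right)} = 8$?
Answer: $\frac{7200}{17} \approx 423.53$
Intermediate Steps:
$l = - \frac{22}{3}$ ($l = -7 + \frac{1}{3} \left(-1\right) = -7 - \frac{1}{3} = - \frac{22}{3} \approx -7.3333$)
$D{\left(G,m \right)} = \frac{2 G}{- \frac{22}{3} + m}$ ($D{\left(G,m \right)} = \frac{G + G}{- \frac{22}{3} + m} = \frac{2 G}{- \frac{22}{3} + m}$)
$p = \frac{900}{289}$ ($p = \left(1 \left(-2\right) 6 \left(-5\right) \frac{1}{-22 + 3 \left(-4\right)}\right)^{2} = \left(- 2 \cdot 6 \left(-5\right) \frac{1}{-22 - 12}\right)^{2} = \left(- 2 \cdot 6 \left(-5\right) \frac{1}{-34}\right)^{2} = \left(- 2 \cdot 6 \left(-5\right) \left(- \frac{1}{34}\right)\right)^{2} = \left(\left(-2\right) \frac{15}{17}\right)^{2} = \left(- \frac{30}{17}\right)^{2} = \frac{900}{289} \approx 3.1142$)
$p \left(128 + A{\left(-8,-7 \right)}\right) = \frac{900 \left(128 + 8\right)}{289} = \frac{900}{289} \cdot 136 = \frac{7200}{17}$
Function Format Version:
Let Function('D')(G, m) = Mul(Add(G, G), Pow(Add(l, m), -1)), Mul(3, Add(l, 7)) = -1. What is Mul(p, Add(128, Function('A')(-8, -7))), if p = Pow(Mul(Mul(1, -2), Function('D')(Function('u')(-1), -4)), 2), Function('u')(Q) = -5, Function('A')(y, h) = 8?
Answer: Rational(7200, 17) ≈ 423.53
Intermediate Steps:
l = Rational(-22, 3) (l = Add(-7, Mul(Rational(1, 3), -1)) = Add(-7, Rational(-1, 3)) = Rational(-22, 3) ≈ -7.3333)
Function('D')(G, m) = Mul(2, G, Pow(Add(Rational(-22, 3), m), -1)) (Function('D')(G, m) = Mul(Add(G, G), Pow(Add(Rational(-22, 3), m), -1)) = Mul(Mul(2, G), Pow(Add(Rational(-22, 3), m), -1)) = Mul(2, G, Pow(Add(Rational(-22, 3), m), -1)))
p = Rational(900, 289) (p = Pow(Mul(Mul(1, -2), Mul(6, -5, Pow(Add(-22, Mul(3, -4)), -1))), 2) = Pow(Mul(-2, Mul(6, -5, Pow(Add(-22, -12), -1))), 2) = Pow(Mul(-2, Mul(6, -5, Pow(-34, -1))), 2) = Pow(Mul(-2, Mul(6, -5, Rational(-1, 34))), 2) = Pow(Mul(-2, Rational(15, 17)), 2) = Pow(Rational(-30, 17), 2) = Rational(900, 289) ≈ 3.1142)
Mul(p, Add(128, Function('A')(-8, -7))) = Mul(Rational(900, 289), Add(128, 8)) = Mul(Rational(900, 289), 136) = Rational(7200, 17)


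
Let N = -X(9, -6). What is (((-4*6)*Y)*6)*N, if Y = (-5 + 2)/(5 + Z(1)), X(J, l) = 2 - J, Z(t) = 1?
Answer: 504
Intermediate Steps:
Y = -½ (Y = (-5 + 2)/(5 + 1) = -3/6 = -3*⅙ = -½ ≈ -0.50000)
N = 7 (N = -(2 - 1*9) = -(2 - 9) = -1*(-7) = 7)
(((-4*6)*Y)*6)*N = ((-4*6*(-½))*6)*7 = (-24*(-½)*6)*7 = (12*6)*7 = 72*7 = 504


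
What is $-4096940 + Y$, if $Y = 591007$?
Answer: $-3505933$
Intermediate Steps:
$-4096940 + Y = -4096940 + 591007 = -3505933$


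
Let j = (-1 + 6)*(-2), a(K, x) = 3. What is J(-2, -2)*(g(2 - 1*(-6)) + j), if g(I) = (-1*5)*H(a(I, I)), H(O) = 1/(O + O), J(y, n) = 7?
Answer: -455/6 ≈ -75.833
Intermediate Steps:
H(O) = 1/(2*O)
j = -10 (j = 5*(-2) = -10)
g(I) = -⅚ (g(I) = (-1*5)*((½)/3) = -5/(2*3) = -5*⅙ = -⅚)
J(-2, -2)*(g(2 - 1*(-6)) + j) = 7*(-⅚ - 10) = 7*(-65/6) = -455/6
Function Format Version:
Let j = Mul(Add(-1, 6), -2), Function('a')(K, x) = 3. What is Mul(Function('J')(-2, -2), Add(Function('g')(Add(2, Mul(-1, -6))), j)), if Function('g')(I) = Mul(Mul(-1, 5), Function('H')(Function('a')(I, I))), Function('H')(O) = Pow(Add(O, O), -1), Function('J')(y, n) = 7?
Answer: Rational(-455, 6) ≈ -75.833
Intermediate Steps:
Function('H')(O) = Mul(Rational(1, 2), Pow(O, -1)) (Function('H')(O) = Pow(Mul(2, O), -1) = Mul(Rational(1, 2), Pow(O, -1)))
j = -10 (j = Mul(5, -2) = -10)
Function('g')(I) = Rational(-5, 6) (Function('g')(I) = Mul(Mul(-1, 5), Mul(Rational(1, 2), Pow(3, -1))) = Mul(-5, Mul(Rational(1, 2), Rational(1, 3))) = Mul(-5, Rational(1, 6)) = Rational(-5, 6))
Mul(Function('J')(-2, -2), Add(Function('g')(Add(2, Mul(-1, -6))), j)) = Mul(7, Add(Rational(-5, 6), -10)) = Mul(7, Rational(-65, 6)) = Rational(-455, 6)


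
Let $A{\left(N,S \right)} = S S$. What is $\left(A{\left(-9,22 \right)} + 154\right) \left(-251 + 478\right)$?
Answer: $144826$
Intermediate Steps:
$A{\left(N,S \right)} = S^{2}$
$\left(A{\left(-9,22 \right)} + 154\right) \left(-251 + 478\right) = \left(22^{2} + 154\right) \left(-251 + 478\right) = \left(484 + 154\right) 227 = 638 \cdot 227 = 144826$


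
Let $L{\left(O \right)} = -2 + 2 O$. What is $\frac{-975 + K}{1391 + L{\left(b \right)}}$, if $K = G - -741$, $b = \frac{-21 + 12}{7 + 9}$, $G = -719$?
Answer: $- \frac{7624}{11103} \approx -0.68666$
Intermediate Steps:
$b = - \frac{9}{16} \approx -0.5625$
$K = 22$ ($K = -719 - -741 = -719 + 741 = 22$)
$\frac{-975 + K}{1391 + L{\left(b \right)}} = \frac{-975 + 22}{1391 + \left(-2 + 2 \left(- \frac{9}{16}\right)\right)} = - \frac{953}{1391 - \frac{25}{8}} = - \frac{953}{\frac{11103}{8}} = \left(-953\right) \frac{8}{11103} = - \frac{7624}{11103}$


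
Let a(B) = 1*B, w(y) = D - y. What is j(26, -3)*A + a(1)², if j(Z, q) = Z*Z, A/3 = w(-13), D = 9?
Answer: 44617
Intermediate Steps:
w(y) = 9 - y
a(B) = B
A = 66 (A = 3*(9 - 1*(-13)) = 3*(9 + 13) = 3*22 = 66)
j(Z, q) = Z²
j(26, -3)*A + a(1)² = 26²*66 + 1² = 676*66 + 1 = 44616 + 1 = 44617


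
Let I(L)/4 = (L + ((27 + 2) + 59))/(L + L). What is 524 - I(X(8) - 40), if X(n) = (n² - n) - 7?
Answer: 4522/9 ≈ 502.44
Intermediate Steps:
X(n) = -7 + n² - n
I(L) = 2*(88 + L)/L (I(L) = 4*((L + ((27 + 2) + 59))/(L + L)) = 4*((L + (29 + 59))/((2*L))) = 4*((L + 88)*(1/(2*L))) = 4*((88 + L)*(1/(2*L))) = 4*((88 + L)/(2*L)) = 2*(88 + L)/L)
524 - I(X(8) - 40) = 524 - (2 + 176/((-7 + 8² - 1*8) - 40)) = 524 - (2 + 176/((-7 + 64 - 8) - 40)) = 524 - (2 + 176/(49 - 40)) = 524 - (2 + 176/9) = 524 - 1*194/9 = 524 - 194/9 = 4522/9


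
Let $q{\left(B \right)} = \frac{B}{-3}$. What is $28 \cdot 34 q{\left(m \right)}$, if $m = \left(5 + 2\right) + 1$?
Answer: $- \frac{7616}{3} \approx -2538.7$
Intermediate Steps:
$m = 8$ ($m = 7 + 1 = 8$)
$q{\left(B \right)} = - \frac{B}{3}$ ($q{\left(B \right)} = B \left(- \frac{1}{3}\right) = - \frac{B}{3}$)
$28 \cdot 34 q{\left(m \right)} = 28 \cdot 34 \left(\left(- \frac{1}{3}\right) 8\right) = 952 \left(- \frac{8}{3}\right) = - \frac{7616}{3}$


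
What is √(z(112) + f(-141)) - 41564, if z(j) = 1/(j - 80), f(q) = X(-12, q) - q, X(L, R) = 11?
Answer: -41564 + √9730/8 ≈ -41552.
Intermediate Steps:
f(q) = 11 - q
z(j) = 1/(-80 + j)
√(z(112) + f(-141)) - 41564 = √(1/(-80 + 112) + (11 - 1*(-141))) - 41564 = √(1/32 + (11 + 141)) - 41564 = √(1/32 + 152) - 41564 = √(4865/32) - 41564 = √9730/8 - 41564 = -41564 + √9730/8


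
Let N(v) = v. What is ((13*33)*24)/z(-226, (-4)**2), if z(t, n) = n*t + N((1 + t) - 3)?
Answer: -2574/961 ≈ -2.6785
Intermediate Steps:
z(t, n) = -2 + t + n*t (z(t, n) = n*t + ((1 + t) - 3) = n*t + (-2 + t) = -2 + t + n*t)
((13*33)*24)/z(-226, (-4)**2) = ((13*33)*24)/(-2 - 226 + (-4)**2*(-226)) = (429*24)/(-2 - 226 + 16*(-226)) = 10296/(-2 - 226 - 3616) = 10296/(-3844) = 10296*(-1/3844) = -2574/961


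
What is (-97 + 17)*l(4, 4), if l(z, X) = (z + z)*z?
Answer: -2560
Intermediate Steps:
l(z, X) = 2*z² (l(z, X) = (2*z)*z = 2*z²)
(-97 + 17)*l(4, 4) = (-97 + 17)*(2*4²) = -160*16 = -80*32 = -2560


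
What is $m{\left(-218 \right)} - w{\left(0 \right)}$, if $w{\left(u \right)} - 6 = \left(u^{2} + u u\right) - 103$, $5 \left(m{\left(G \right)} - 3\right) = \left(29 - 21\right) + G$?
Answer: $58$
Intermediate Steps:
$m{\left(G \right)} = \frac{23}{5} + \frac{G}{5}$ ($m{\left(G \right)} = 3 + \frac{\left(29 - 21\right) + G}{5} = 3 + \frac{8 + G}{5} = 3 + \left(\frac{8}{5} + \frac{G}{5}\right) = \frac{23}{5} + \frac{G}{5}$)
$w{\left(u \right)} = -97 + 2 u^{2}$ ($w{\left(u \right)} = 6 - \left(103 - u^{2} - u u\right) = 6 + \left(\left(u^{2} + u^{2}\right) - 103\right) = 6 + \left(2 u^{2} - 103\right) = 6 + \left(-103 + 2 u^{2}\right) = -97 + 2 u^{2}$)
$m{\left(-218 \right)} - w{\left(0 \right)} = \left(\frac{23}{5} + \frac{1}{5} \left(-218\right)\right) - \left(-97 + 2 \cdot 0^{2}\right) = \left(\frac{23}{5} - \frac{218}{5}\right) - \left(-97 + 2 \cdot 0\right) = -39 - \left(-97 + 0\right) = -39 - -97 = -39 + 97 = 58$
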